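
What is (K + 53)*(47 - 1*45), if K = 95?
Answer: 296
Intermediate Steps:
(K + 53)*(47 - 1*45) = (95 + 53)*(47 - 1*45) = 148*(47 - 45) = 148*2 = 296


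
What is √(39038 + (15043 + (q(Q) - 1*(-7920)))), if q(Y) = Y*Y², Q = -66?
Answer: 3*I*√25055 ≈ 474.86*I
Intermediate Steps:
q(Y) = Y³
√(39038 + (15043 + (q(Q) - 1*(-7920)))) = √(39038 + (15043 + ((-66)³ - 1*(-7920)))) = √(39038 + (15043 + (-287496 + 7920))) = √(39038 + (15043 - 279576)) = √(39038 - 264533) = √(-225495) = 3*I*√25055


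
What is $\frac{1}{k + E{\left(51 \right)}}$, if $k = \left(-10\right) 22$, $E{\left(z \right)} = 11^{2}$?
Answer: $- \frac{1}{99} \approx -0.010101$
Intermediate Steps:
$E{\left(z \right)} = 121$
$k = -220$
$\frac{1}{k + E{\left(51 \right)}} = \frac{1}{-220 + 121} = \frac{1}{-99} = - \frac{1}{99}$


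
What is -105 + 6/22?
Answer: -1152/11 ≈ -104.73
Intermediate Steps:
-105 + 6/22 = -105 + (1/22)*6 = -105 + 3/11 = -1152/11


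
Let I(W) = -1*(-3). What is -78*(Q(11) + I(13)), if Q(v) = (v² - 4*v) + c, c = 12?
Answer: -7176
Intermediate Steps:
I(W) = 3
Q(v) = 12 + v² - 4*v (Q(v) = (v² - 4*v) + 12 = 12 + v² - 4*v)
-78*(Q(11) + I(13)) = -78*((12 + 11² - 4*11) + 3) = -78*((12 + 121 - 44) + 3) = -78*(89 + 3) = -78*92 = -7176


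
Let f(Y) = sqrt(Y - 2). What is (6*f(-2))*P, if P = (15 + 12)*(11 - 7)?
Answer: 1296*I ≈ 1296.0*I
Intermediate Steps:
f(Y) = sqrt(-2 + Y)
P = 108 (P = 27*4 = 108)
(6*f(-2))*P = (6*sqrt(-2 - 2))*108 = (6*sqrt(-4))*108 = (6*(2*I))*108 = (12*I)*108 = 1296*I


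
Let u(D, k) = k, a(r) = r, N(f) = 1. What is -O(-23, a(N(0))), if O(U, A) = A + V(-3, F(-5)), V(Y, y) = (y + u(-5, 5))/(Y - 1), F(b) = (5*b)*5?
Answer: -31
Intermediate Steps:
F(b) = 25*b
V(Y, y) = (5 + y)/(-1 + Y) (V(Y, y) = (y + 5)/(Y - 1) = (5 + y)/(-1 + Y))
O(U, A) = 30 + A (O(U, A) = A + (5 + 25*(-5))/(-1 - 3) = A + (5 - 125)/(-4) = A - 1/4*(-120) = A + 30 = 30 + A)
-O(-23, a(N(0))) = -(30 + 1) = -1*31 = -31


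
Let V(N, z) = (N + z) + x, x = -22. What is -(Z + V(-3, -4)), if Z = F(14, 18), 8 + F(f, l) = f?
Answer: 23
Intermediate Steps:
F(f, l) = -8 + f
Z = 6 (Z = -8 + 14 = 6)
V(N, z) = -22 + N + z (V(N, z) = (N + z) - 22 = -22 + N + z)
-(Z + V(-3, -4)) = -(6 + (-22 - 3 - 4)) = -(6 - 29) = -1*(-23) = 23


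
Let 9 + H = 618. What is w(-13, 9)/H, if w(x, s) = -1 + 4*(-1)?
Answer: -5/609 ≈ -0.0082102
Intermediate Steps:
H = 609 (H = -9 + 618 = 609)
w(x, s) = -5 (w(x, s) = -1 - 4 = -5)
w(-13, 9)/H = -5/609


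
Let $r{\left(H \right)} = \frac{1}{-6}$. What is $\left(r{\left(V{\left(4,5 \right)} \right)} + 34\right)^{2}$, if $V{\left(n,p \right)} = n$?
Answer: $\frac{41209}{36} \approx 1144.7$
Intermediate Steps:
$r{\left(H \right)} = - \frac{1}{6}$
$\left(r{\left(V{\left(4,5 \right)} \right)} + 34\right)^{2} = \left(- \frac{1}{6} + 34\right)^{2} = \left(\frac{203}{6}\right)^{2} = \frac{41209}{36}$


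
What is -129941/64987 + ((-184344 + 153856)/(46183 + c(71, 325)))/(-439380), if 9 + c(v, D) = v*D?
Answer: -988416044591191/494333779791735 ≈ -1.9995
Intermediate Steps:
c(v, D) = -9 + D*v (c(v, D) = -9 + v*D = -9 + D*v)
-129941/64987 + ((-184344 + 153856)/(46183 + c(71, 325)))/(-439380) = -129941/64987 + ((-184344 + 153856)/(46183 + (-9 + 325*71)))/(-439380) = -129941*1/64987 - 30488/(46183 + (-9 + 23075))*(-1/439380) = -129941/64987 - 30488/(46183 + 23066)*(-1/439380) = -129941/64987 - 30488/69249*(-1/439380) = -129941/64987 + 7622/7606656405 = -988416044591191/494333779791735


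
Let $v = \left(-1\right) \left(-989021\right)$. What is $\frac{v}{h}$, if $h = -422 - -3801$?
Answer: $\frac{989021}{3379} \approx 292.7$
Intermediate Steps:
$v = 989021$
$h = 3379$ ($h = -422 + 3801 = 3379$)
$\frac{v}{h} = \frac{989021}{3379}$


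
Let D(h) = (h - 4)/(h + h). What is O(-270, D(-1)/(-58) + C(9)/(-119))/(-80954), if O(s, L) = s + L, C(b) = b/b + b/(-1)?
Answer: 3726747/1117489016 ≈ 0.0033349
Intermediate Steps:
C(b) = 1 - b (C(b) = 1 + b*(-1) = 1 - b)
D(h) = (-4 + h)/(2*h) (D(h) = (-4 + h)/((2*h)) = (-4 + h)*(1/(2*h)) = (-4 + h)/(2*h))
O(s, L) = L + s
O(-270, D(-1)/(-58) + C(9)/(-119))/(-80954) = ((((1/2)*(-4 - 1)/(-1))/(-58) + (1 - 1*9)/(-119)) - 270)/(-80954) = ((((1/2)*(-1)*(-5))*(-1/58) + (1 - 9)*(-1/119)) - 270)*(-1/80954) = (((5/2)*(-1/58) - 8*(-1/119)) - 270)*(-1/80954) = ((-5/116 + 8/119) - 270)*(-1/80954) = (333/13804 - 270)*(-1/80954) = -3726747/13804*(-1/80954) = 3726747/1117489016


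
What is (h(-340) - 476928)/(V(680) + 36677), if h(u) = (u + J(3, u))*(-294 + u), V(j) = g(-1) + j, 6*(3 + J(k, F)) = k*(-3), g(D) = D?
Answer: -258515/37356 ≈ -6.9203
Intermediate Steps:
J(k, F) = -3 - k/2 (J(k, F) = -3 + (k*(-3))/6 = -3 + (-3*k)/6 = -3 - k/2)
V(j) = -1 + j
h(u) = (-294 + u)*(-9/2 + u) (h(u) = (u + (-3 - ½*3))*(-294 + u) = (u + (-3 - 3/2))*(-294 + u) = (u - 9/2)*(-294 + u) = (-9/2 + u)*(-294 + u) = (-294 + u)*(-9/2 + u))
(h(-340) - 476928)/(V(680) + 36677) = ((1323 + (-340)² - 597/2*(-340)) - 476928)/((-1 + 680) + 36677) = ((1323 + 115600 + 101490) - 476928)/(679 + 36677) = (218413 - 476928)/37356 = -258515*1/37356 = -258515/37356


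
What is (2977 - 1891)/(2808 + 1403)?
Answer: 1086/4211 ≈ 0.25790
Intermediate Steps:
(2977 - 1891)/(2808 + 1403) = 1086/4211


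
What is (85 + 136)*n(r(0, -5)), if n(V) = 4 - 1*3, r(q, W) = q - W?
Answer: 221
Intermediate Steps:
n(V) = 1 (n(V) = 4 - 3 = 1)
(85 + 136)*n(r(0, -5)) = (85 + 136)*1 = 221*1 = 221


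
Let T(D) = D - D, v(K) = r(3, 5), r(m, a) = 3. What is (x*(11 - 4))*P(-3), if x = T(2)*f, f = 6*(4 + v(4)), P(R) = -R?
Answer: 0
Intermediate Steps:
v(K) = 3
T(D) = 0
f = 42 (f = 6*(4 + 3) = 6*7 = 42)
x = 0 (x = 0*42 = 0)
(x*(11 - 4))*P(-3) = (0*(11 - 4))*(-1*(-3)) = (0*7)*3 = 0*3 = 0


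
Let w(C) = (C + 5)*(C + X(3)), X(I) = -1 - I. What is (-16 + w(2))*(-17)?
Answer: 510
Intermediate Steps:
w(C) = (-4 + C)*(5 + C) (w(C) = (C + 5)*(C + (-1 - 1*3)) = (5 + C)*(C + (-1 - 3)) = (5 + C)*(C - 4) = (5 + C)*(-4 + C) = (-4 + C)*(5 + C))
(-16 + w(2))*(-17) = (-16 + (-20 + 2 + 2²))*(-17) = (-16 + (-20 + 2 + 4))*(-17) = (-16 - 14)*(-17) = -30*(-17) = 510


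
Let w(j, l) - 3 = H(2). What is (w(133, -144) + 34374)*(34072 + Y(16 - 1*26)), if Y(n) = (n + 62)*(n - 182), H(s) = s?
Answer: 828121352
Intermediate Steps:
Y(n) = (-182 + n)*(62 + n) (Y(n) = (62 + n)*(-182 + n) = (-182 + n)*(62 + n))
w(j, l) = 5 (w(j, l) = 3 + 2 = 5)
(w(133, -144) + 34374)*(34072 + Y(16 - 1*26)) = (5 + 34374)*(34072 + (-11284 + (16 - 1*26)² - 120*(16 - 1*26))) = 34379*(34072 + (-11284 + (16 - 26)² - 120*(16 - 26))) = 34379*(34072 + (-11284 + (-10)² - 120*(-10))) = 34379*(34072 + (-11284 + 100 + 1200)) = 34379*(34072 - 9984) = 34379*24088 = 828121352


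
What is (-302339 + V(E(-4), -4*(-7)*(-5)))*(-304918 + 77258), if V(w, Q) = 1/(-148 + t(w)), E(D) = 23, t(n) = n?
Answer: 1720762464032/25 ≈ 6.8830e+10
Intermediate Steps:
V(w, Q) = 1/(-148 + w)
(-302339 + V(E(-4), -4*(-7)*(-5)))*(-304918 + 77258) = (-302339 + 1/(-148 + 23))*(-304918 + 77258) = (-302339 + 1/(-125))*(-227660) = (-302339 - 1/125)*(-227660) = -37792376/125*(-227660) = 1720762464032/25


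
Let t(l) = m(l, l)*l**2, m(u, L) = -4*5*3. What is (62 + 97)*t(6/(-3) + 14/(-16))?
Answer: -1261665/16 ≈ -78854.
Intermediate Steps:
m(u, L) = -60 (m(u, L) = -20*3 = -60)
t(l) = -60*l**2
(62 + 97)*t(6/(-3) + 14/(-16)) = (62 + 97)*(-60*(6/(-3) + 14/(-16))**2) = 159*(-60*(6*(-1/3) + 14*(-1/16))**2) = 159*(-60*(-2 - 7/8)**2) = 159*(-60*(-23/8)**2) = 159*(-60*529/64) = 159*(-7935/16) = -1261665/16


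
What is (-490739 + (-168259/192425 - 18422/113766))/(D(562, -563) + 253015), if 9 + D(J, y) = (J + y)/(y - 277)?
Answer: -6995440231106824/3606570135648895 ≈ -1.9396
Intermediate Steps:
D(J, y) = -9 + (J + y)/(-277 + y) (D(J, y) = -9 + (J + y)/(y - 277) = -9 + (J + y)/(-277 + y))
(-490739 + (-168259/192425 - 18422/113766))/(D(562, -563) + 253015) = (-490739 + (-168259/192425 - 18422/113766))/((2493 + 562 - 8*(-563))/(-277 - 563) + 253015) = (-490739 + (-168259*1/192425 - 18422*1/113766))/((2493 + 562 + 4504)/(-840) + 253015) = (-490739 + (-3913/4475 - 9211/56883))/(-1/840*7559 + 253015) = (-490739 - 263802404/254551425)/(-7559/840 + 253015) = -124918575555479/(254551425*212525041/840) = -124918575555479/254551425*840/212525041 = -6995440231106824/3606570135648895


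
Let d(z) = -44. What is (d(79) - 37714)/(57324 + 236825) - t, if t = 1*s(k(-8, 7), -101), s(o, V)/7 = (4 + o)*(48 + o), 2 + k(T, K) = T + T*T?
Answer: -12181336146/294149 ≈ -41412.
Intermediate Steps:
k(T, K) = -2 + T + T² (k(T, K) = -2 + (T + T*T) = -2 + (T + T²) = -2 + T + T²)
s(o, V) = 7*(4 + o)*(48 + o) (s(o, V) = 7*((4 + o)*(48 + o)) = 7*(4 + o)*(48 + o))
t = 41412 (t = 1*(1344 + 7*(-2 - 8 + (-8)²)² + 364*(-2 - 8 + (-8)²)) = 1*(1344 + 7*(-2 - 8 + 64)² + 364*(-2 - 8 + 64)) = 1*(1344 + 7*54² + 364*54) = 1*(1344 + 7*2916 + 19656) = 1*(1344 + 20412 + 19656) = 1*41412 = 41412)
(d(79) - 37714)/(57324 + 236825) - t = (-44 - 37714)/(57324 + 236825) - 1*41412 = -37758/294149 - 41412 = -12181336146/294149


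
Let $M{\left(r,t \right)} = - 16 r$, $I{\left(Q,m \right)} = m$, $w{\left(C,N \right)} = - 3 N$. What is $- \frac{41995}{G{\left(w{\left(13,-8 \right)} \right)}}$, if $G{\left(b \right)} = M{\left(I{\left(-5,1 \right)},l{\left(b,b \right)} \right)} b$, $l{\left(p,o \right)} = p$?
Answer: $\frac{41995}{384} \approx 109.36$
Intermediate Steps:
$G{\left(b \right)} = - 16 b$ ($G{\left(b \right)} = \left(-16\right) 1 b = - 16 b$)
$- \frac{41995}{G{\left(w{\left(13,-8 \right)} \right)}} = - \frac{41995}{\left(-16\right) \left(\left(-3\right) \left(-8\right)\right)} = - \frac{41995}{\left(-16\right) 24} = - \frac{41995}{-384} = \left(-41995\right) \left(- \frac{1}{384}\right) = \frac{41995}{384}$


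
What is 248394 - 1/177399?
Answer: 44064847205/177399 ≈ 2.4839e+5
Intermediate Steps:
248394 - 1/177399 = 44064847205/177399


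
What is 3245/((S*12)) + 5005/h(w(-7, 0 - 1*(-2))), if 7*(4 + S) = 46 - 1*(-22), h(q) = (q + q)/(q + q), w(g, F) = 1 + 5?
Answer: 485023/96 ≈ 5052.3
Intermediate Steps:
w(g, F) = 6
h(q) = 1 (h(q) = (2*q)/((2*q)) = (2*q)*(1/(2*q)) = 1)
S = 40/7 (S = -4 + (46 - 1*(-22))/7 = -4 + (46 + 22)/7 = -4 + (1/7)*68 = -4 + 68/7 = 40/7 ≈ 5.7143)
3245/((S*12)) + 5005/h(w(-7, 0 - 1*(-2))) = 3245/(((40/7)*12)) + 5005/1 = 3245/(480/7) + 5005*1 = 3245*(7/480) + 5005 = 4543/96 + 5005 = 485023/96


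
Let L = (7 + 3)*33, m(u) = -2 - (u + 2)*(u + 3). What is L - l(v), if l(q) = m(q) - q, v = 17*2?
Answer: 1698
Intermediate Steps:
m(u) = -2 - (2 + u)*(3 + u)
v = 34
l(q) = -8 - q**2 - 6*q (l(q) = (-8 - q**2 - 5*q) - q = -8 - q**2 - 6*q)
L = 330 (L = 10*33 = 330)
L - l(v) = 330 - (-8 - 1*34**2 - 6*34) = 330 - (-8 - 1*1156 - 204) = 330 - (-8 - 1156 - 204) = 330 - 1*(-1368) = 330 + 1368 = 1698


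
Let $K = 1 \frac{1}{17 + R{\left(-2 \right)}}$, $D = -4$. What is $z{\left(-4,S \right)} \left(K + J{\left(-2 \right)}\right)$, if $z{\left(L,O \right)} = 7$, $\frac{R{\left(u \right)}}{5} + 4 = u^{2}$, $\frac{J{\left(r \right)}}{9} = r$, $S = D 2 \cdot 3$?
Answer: $- \frac{2135}{17} \approx -125.59$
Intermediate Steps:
$S = -24$ ($S = \left(-4\right) 2 \cdot 3 = \left(-8\right) 3 = -24$)
$J{\left(r \right)} = 9 r$
$R{\left(u \right)} = -20 + 5 u^{2}$
$K = \frac{1}{17}$ ($K = 1 \frac{1}{17 - \left(20 - 5 \left(-2\right)^{2}\right)} = 1 \frac{1}{17 + \left(-20 + 5 \cdot 4\right)} = 1 \frac{1}{17 + \left(-20 + 20\right)} = 1 \frac{1}{17 + 0} = 1 \cdot \frac{1}{17} = \frac{1}{17} \approx 0.058824$)
$z{\left(-4,S \right)} \left(K + J{\left(-2 \right)}\right) = 7 \left(\frac{1}{17} + 9 \left(-2\right)\right) = 7 \left(\frac{1}{17} - 18\right) = 7 \left(- \frac{305}{17}\right) = - \frac{2135}{17}$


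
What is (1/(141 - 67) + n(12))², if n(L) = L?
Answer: 790321/5476 ≈ 144.32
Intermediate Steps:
(1/(141 - 67) + n(12))² = (1/(141 - 67) + 12)² = (1/74 + 12)² = (889/74)² = 790321/5476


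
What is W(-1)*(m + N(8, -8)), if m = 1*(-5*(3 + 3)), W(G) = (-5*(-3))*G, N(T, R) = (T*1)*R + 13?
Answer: 1215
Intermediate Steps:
N(T, R) = 13 + R*T (N(T, R) = T*R + 13 = R*T + 13 = 13 + R*T)
W(G) = 15*G
m = -30 (m = 1*(-5*6) = 1*(-30) = -30)
W(-1)*(m + N(8, -8)) = (15*(-1))*(-30 + (13 - 8*8)) = -15*(-30 + (13 - 64)) = -15*(-30 - 51) = -15*(-81) = 1215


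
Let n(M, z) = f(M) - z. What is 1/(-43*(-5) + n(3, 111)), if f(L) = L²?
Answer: 1/113 ≈ 0.0088496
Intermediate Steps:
n(M, z) = M² - z
1/(-43*(-5) + n(3, 111)) = 1/(-43*(-5) + (3² - 1*111)) = 1/(215 + (9 - 111)) = 1/(215 - 102) = 1/113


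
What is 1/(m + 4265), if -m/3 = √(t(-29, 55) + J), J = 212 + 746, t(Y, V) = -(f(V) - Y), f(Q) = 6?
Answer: 4265/18181918 + 3*√923/18181918 ≈ 0.00023959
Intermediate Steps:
t(Y, V) = -6 + Y (t(Y, V) = -(6 - Y) = -6 + Y)
J = 958
m = -3*√923 (m = -3*√((-6 - 29) + 958) = -3*√(-35 + 958) = -3*√923 ≈ -91.143)
1/(m + 4265) = 1/(-3*√923 + 4265) = 1/(4265 - 3*√923)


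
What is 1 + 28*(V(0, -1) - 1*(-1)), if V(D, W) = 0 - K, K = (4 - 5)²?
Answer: 1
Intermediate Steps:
K = 1 (K = (-1)² = 1)
V(D, W) = -1 (V(D, W) = 0 - 1*1 = 0 - 1 = -1)
1 + 28*(V(0, -1) - 1*(-1)) = 1 + 28*(-1 - 1*(-1)) = 1 + 28*(-1 + 1) = 1 + 28*0 = 1 + 0 = 1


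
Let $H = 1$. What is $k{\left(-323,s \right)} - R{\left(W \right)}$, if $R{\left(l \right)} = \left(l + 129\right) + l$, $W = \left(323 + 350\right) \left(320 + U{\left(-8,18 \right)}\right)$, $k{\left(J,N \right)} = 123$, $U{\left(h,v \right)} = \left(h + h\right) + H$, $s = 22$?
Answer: $-410536$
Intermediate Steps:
$U{\left(h,v \right)} = 1 + 2 h$ ($U{\left(h,v \right)} = \left(h + h\right) + 1 = 2 h + 1 = 1 + 2 h$)
$W = 205265$ ($W = \left(323 + 350\right) \left(320 + \left(1 + 2 \left(-8\right)\right)\right) = 673 \left(320 + \left(1 - 16\right)\right) = 673 \left(320 - 15\right) = 673 \cdot 305 = 205265$)
$R{\left(l \right)} = 129 + 2 l$ ($R{\left(l \right)} = \left(129 + l\right) + l = 129 + 2 l$)
$k{\left(-323,s \right)} - R{\left(W \right)} = 123 - \left(129 + 2 \cdot 205265\right) = 123 - \left(129 + 410530\right) = 123 - 410659 = -410536$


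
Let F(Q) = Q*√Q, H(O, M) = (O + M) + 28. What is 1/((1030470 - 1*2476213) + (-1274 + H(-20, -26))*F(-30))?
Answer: -1445743/2135242950049 - 38760*I*√30/2135242950049 ≈ -6.7709e-7 - 9.9425e-8*I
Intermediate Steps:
H(O, M) = 28 + M + O (H(O, M) = (M + O) + 28 = 28 + M + O)
F(Q) = Q^(3/2)
1/((1030470 - 1*2476213) + (-1274 + H(-20, -26))*F(-30)) = 1/((1030470 - 1*2476213) + (-1274 + (28 - 26 - 20))*(-30)^(3/2)) = 1/((1030470 - 2476213) + (-1274 - 18)*(-30*I*√30)) = 1/(-1445743 - (-38760)*I*√30) = 1/(-1445743 + 38760*I*√30)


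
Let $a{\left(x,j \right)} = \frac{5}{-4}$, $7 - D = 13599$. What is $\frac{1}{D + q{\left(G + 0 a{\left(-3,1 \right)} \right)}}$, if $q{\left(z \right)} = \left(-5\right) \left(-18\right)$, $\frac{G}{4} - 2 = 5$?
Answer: $- \frac{1}{13502} \approx -7.4063 \cdot 10^{-5}$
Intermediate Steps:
$G = 28$ ($G = 8 + 4 \cdot 5 = 8 + 20 = 28$)
$D = -13592$ ($D = 7 - 13599 = -13592$)
$a{\left(x,j \right)} = - \frac{5}{4}$ ($a{\left(x,j \right)} = 5 \left(- \frac{1}{4}\right) = - \frac{5}{4}$)
$q{\left(z \right)} = 90$
$\frac{1}{D + q{\left(G + 0 a{\left(-3,1 \right)} \right)}} = \frac{1}{-13592 + 90} = \frac{1}{-13502} = - \frac{1}{13502}$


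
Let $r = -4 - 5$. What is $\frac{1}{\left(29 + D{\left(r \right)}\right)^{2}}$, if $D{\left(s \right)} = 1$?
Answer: $\frac{1}{900} \approx 0.0011111$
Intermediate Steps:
$r = -9$
$\frac{1}{\left(29 + D{\left(r \right)}\right)^{2}} = \frac{1}{\left(29 + 1\right)^{2}} = \frac{1}{30^{2}} = \frac{1}{900}$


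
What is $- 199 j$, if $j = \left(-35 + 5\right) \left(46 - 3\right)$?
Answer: $256710$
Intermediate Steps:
$j = -1290$ ($j = - 30 \left(46 - 3\right) = \left(-30\right) 43 = -1290$)
$- 199 j = \left(-199\right) \left(-1290\right) = 256710$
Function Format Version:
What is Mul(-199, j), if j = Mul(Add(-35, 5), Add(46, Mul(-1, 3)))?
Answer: 256710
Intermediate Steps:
j = -1290 (j = Mul(-30, Add(46, -3)) = Mul(-30, 43) = -1290)
Mul(-199, j) = Mul(-199, -1290) = 256710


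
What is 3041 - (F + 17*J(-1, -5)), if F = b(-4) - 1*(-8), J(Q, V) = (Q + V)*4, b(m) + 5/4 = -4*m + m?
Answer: 13721/4 ≈ 3430.3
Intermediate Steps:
b(m) = -5/4 - 3*m (b(m) = -5/4 + (-4*m + m) = -5/4 - 3*m)
J(Q, V) = 4*Q + 4*V
F = 75/4 (F = (-5/4 - 3*(-4)) - 1*(-8) = (-5/4 + 12) + 8 = 43/4 + 8 = 75/4 ≈ 18.750)
3041 - (F + 17*J(-1, -5)) = 3041 - (75/4 + 17*(4*(-1) + 4*(-5))) = 3041 - (75/4 + 17*(-4 - 20)) = 3041 - (75/4 + 17*(-24)) = 3041 - (75/4 - 408) = 3041 - 1*(-1557/4) = 3041 + 1557/4 = 13721/4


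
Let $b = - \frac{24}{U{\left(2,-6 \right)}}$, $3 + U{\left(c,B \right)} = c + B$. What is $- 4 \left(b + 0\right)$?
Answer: $- \frac{96}{7} \approx -13.714$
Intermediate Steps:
$U{\left(c,B \right)} = -3 + B + c$ ($U{\left(c,B \right)} = -3 + \left(c + B\right) = -3 + \left(B + c\right) = -3 + B + c$)
$b = \frac{24}{7}$ ($b = - \frac{24}{-3 - 6 + 2} = - \frac{24}{-7} = \left(-24\right) \left(- \frac{1}{7}\right) = \frac{24}{7} \approx 3.4286$)
$- 4 \left(b + 0\right) = - 4 \left(\frac{24}{7} + 0\right) = \left(-4\right) \frac{24}{7} = - \frac{96}{7}$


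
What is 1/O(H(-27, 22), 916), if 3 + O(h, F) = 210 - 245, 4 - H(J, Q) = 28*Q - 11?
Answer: -1/38 ≈ -0.026316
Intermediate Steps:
H(J, Q) = 15 - 28*Q (H(J, Q) = 4 - (28*Q - 11) = 4 - (-11 + 28*Q) = 4 + (11 - 28*Q) = 15 - 28*Q)
O(h, F) = -38 (O(h, F) = -3 + (210 - 245) = -3 - 35 = -38)
1/O(H(-27, 22), 916) = 1/(-38) = -1/38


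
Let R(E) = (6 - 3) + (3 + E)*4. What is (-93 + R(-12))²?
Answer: 15876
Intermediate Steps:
R(E) = 15 + 4*E (R(E) = 3 + (12 + 4*E) = 15 + 4*E)
(-93 + R(-12))² = (-93 + (15 + 4*(-12)))² = (-93 + (15 - 48))² = (-93 - 33)² = (-126)² = 15876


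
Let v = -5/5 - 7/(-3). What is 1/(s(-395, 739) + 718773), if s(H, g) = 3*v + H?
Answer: 1/718382 ≈ 1.3920e-6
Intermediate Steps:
v = 4/3 (v = -5*⅕ - 7*(-⅓) = -1 + 7/3 = 4/3 ≈ 1.3333)
s(H, g) = 4 + H (s(H, g) = 3*(4/3) + H = 4 + H)
1/(s(-395, 739) + 718773) = 1/((4 - 395) + 718773) = 1/(-391 + 718773) = 1/718382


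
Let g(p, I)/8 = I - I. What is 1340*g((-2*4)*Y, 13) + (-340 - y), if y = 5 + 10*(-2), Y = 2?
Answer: -325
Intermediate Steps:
g(p, I) = 0 (g(p, I) = 8*(I - I) = 8*0 = 0)
y = -15 (y = 5 - 20 = -15)
1340*g((-2*4)*Y, 13) + (-340 - y) = 1340*0 + (-340 - 1*(-15)) = 0 + (-340 + 15) = 0 - 325 = -325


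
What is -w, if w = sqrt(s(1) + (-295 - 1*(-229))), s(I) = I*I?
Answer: -I*sqrt(65) ≈ -8.0623*I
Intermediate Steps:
s(I) = I**2
w = I*sqrt(65) (w = sqrt(1**2 + (-295 - 1*(-229))) = sqrt(1 + (-295 + 229)) = sqrt(1 - 66) = sqrt(-65) = I*sqrt(65) ≈ 8.0623*I)
-w = -I*sqrt(65)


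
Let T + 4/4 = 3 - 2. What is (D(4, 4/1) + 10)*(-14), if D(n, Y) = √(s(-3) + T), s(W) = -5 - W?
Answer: -140 - 14*I*√2 ≈ -140.0 - 19.799*I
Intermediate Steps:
T = 0 (T = -1 + (3 - 2) = -1 + 1 = 0)
D(n, Y) = I*√2 (D(n, Y) = √((-5 - 1*(-3)) + 0) = √((-5 + 3) + 0) = √(-2 + 0) = √(-2) = I*√2)
(D(4, 4/1) + 10)*(-14) = (I*√2 + 10)*(-14) = (10 + I*√2)*(-14) = -140 - 14*I*√2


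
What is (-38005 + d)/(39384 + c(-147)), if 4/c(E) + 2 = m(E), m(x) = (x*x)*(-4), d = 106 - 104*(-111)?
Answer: -162719535/243162442 ≈ -0.66918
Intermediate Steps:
d = 11650 (d = 106 + 11544 = 11650)
m(x) = -4*x² (m(x) = x²*(-4) = -4*x²)
c(E) = 4/(-2 - 4*E²)
(-38005 + d)/(39384 + c(-147)) = (-38005 + 11650)/(39384 - 2/(1 + 2*(-147)²)) = -26355/(39384 - 2/(1 + 2*21609)) = -26355/(39384 - 2/(1 + 43218)) = -26355/(39384 - 2/43219) = -26355/1702137094/43219 = -26355*43219/1702137094 = -162719535/243162442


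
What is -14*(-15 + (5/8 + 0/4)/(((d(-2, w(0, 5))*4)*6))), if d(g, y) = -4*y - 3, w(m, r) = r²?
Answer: 2076515/9888 ≈ 210.00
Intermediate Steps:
d(g, y) = -3 - 4*y
-14*(-15 + (5/8 + 0/4)/(((d(-2, w(0, 5))*4)*6))) = -14*(-15 + (5/8 + 0/4)/((((-3 - 4*5²)*4)*6))) = -14*(-15 + (5*(⅛) + 0*(¼))/((((-3 - 4*25)*4)*6))) = -14*(-15 + (5/8 + 0)/((((-3 - 100)*4)*6))) = -14*(-15 + 5/(8*((-103*4*6)))) = -14*(-15 + 5/(8*((-412*6)))) = -14*(-15 + (5/8)/(-2472)) = -14*(-15 + (5/8)*(-1/2472)) = -14*(-15 - 5/19776) = -14*(-296645/19776) = 2076515/9888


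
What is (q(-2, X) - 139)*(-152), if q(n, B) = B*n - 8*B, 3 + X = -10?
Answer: 1368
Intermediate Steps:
X = -13 (X = -3 - 10 = -13)
q(n, B) = -8*B + B*n
(q(-2, X) - 139)*(-152) = (-13*(-8 - 2) - 139)*(-152) = (-13*(-10) - 139)*(-152) = (130 - 139)*(-152) = -9*(-152) = 1368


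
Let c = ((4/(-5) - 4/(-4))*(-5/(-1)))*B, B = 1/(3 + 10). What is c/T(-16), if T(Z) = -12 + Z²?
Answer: 1/3172 ≈ 0.00031526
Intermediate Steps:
B = 1/13 ≈ 0.076923
c = 1/13 (c = ((4/(-5) - 4/(-4))*(-5/(-1)))*(1/13) = ((4*(-⅕) - 4*(-¼))*(-5*(-1)))*(1/13) = ((-⅘ + 1)*5)*(1/13) = ((⅕)*5)*(1/13) = 1*(1/13) = 1/13 ≈ 0.076923)
c/T(-16) = 1/(13*(-12 + (-16)²)) = 1/(13*(-12 + 256)) = (1/13)/244 = (1/13)*(1/244) = 1/3172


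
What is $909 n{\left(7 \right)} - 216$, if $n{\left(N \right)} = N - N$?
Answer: $-216$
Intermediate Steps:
$n{\left(N \right)} = 0$
$909 n{\left(7 \right)} - 216 = 909 \cdot 0 - 216 = 0 - 216 = -216$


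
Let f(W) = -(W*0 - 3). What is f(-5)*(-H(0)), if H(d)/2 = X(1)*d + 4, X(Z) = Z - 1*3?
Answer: -24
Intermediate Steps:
X(Z) = -3 + Z (X(Z) = Z - 3 = -3 + Z)
H(d) = 8 - 4*d (H(d) = 2*((-3 + 1)*d + 4) = 2*(-2*d + 4) = 2*(4 - 2*d) = 8 - 4*d)
f(W) = 3 (f(W) = -(0 - 3) = -1*(-3) = 3)
f(-5)*(-H(0)) = 3*(-(8 - 4*0)) = 3*(-(8 + 0)) = 3*(-1*8) = 3*(-8) = -24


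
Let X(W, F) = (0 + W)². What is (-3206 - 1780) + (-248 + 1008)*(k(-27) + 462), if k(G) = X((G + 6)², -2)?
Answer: 148151694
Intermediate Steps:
X(W, F) = W²
k(G) = (6 + G)⁴ (k(G) = ((G + 6)²)² = ((6 + G)²)² = (6 + G)⁴)
(-3206 - 1780) + (-248 + 1008)*(k(-27) + 462) = (-3206 - 1780) + (-248 + 1008)*((6 - 27)⁴ + 462) = -4986 + 760*((-21)⁴ + 462) = -4986 + 760*(194481 + 462) = -4986 + 760*194943 = -4986 + 148156680 = 148151694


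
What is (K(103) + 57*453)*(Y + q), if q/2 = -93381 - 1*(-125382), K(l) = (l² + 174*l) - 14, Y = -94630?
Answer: -1664264264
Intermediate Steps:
K(l) = -14 + l² + 174*l
q = 64002 (q = 2*(-93381 - 1*(-125382)) = 2*(-93381 + 125382) = 2*32001 = 64002)
(K(103) + 57*453)*(Y + q) = ((-14 + 103² + 174*103) + 57*453)*(-94630 + 64002) = ((-14 + 10609 + 17922) + 25821)*(-30628) = (28517 + 25821)*(-30628) = 54338*(-30628) = -1664264264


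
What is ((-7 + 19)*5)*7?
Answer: 420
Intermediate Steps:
((-7 + 19)*5)*7 = (12*5)*7 = 60*7 = 420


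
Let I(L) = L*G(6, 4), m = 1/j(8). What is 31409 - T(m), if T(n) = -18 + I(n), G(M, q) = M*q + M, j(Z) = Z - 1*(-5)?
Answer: 408521/13 ≈ 31425.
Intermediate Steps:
j(Z) = 5 + Z (j(Z) = Z + 5 = 5 + Z)
G(M, q) = M + M*q
m = 1/13 (m = 1/(5 + 8) = 1/13 ≈ 0.076923)
I(L) = 30*L (I(L) = L*(6*(1 + 4)) = L*(6*5) = L*30 = 30*L)
T(n) = -18 + 30*n
31409 - T(m) = 31409 - (-18 + 30*(1/13)) = 31409 - (-18 + 30/13) = 31409 - 1*(-204/13) = 31409 + 204/13 = 408521/13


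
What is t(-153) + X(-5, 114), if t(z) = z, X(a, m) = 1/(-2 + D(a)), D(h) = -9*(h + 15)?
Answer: -14077/92 ≈ -153.01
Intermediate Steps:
D(h) = -135 - 9*h (D(h) = -9*(15 + h) = -135 - 9*h)
X(a, m) = 1/(-137 - 9*a) (X(a, m) = 1/(-2 + (-135 - 9*a)) = 1/(-137 - 9*a))
t(-153) + X(-5, 114) = -153 - 1/(137 + 9*(-5)) = -153 - 1/(137 - 45) = -153 - 1/92 = -14077/92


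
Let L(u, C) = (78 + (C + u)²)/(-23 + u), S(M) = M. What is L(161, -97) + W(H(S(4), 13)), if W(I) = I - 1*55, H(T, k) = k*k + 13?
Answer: 10850/69 ≈ 157.25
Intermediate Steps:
H(T, k) = 13 + k² (H(T, k) = k² + 13 = 13 + k²)
L(u, C) = (78 + (C + u)²)/(-23 + u)
W(I) = -55 + I (W(I) = I - 55 = -55 + I)
L(161, -97) + W(H(S(4), 13)) = (78 + (-97 + 161)²)/(-23 + 161) + (-55 + (13 + 13²)) = (78 + 64²)/138 + (-55 + (13 + 169)) = (78 + 4096)/138 + (-55 + 182) = (1/138)*4174 + 127 = 2087/69 + 127 = 10850/69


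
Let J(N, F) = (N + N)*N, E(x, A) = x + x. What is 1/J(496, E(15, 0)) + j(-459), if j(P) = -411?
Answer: -202225151/492032 ≈ -411.00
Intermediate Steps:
E(x, A) = 2*x
J(N, F) = 2*N**2 (J(N, F) = (2*N)*N = 2*N**2)
1/J(496, E(15, 0)) + j(-459) = 1/(2*496**2) - 411 = 1/(2*246016) - 411 = 1/492032 - 411 = -202225151/492032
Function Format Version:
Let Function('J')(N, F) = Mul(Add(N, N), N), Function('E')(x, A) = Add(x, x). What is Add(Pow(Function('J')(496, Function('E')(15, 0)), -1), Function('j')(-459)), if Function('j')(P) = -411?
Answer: Rational(-202225151, 492032) ≈ -411.00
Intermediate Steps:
Function('E')(x, A) = Mul(2, x)
Function('J')(N, F) = Mul(2, Pow(N, 2)) (Function('J')(N, F) = Mul(Mul(2, N), N) = Mul(2, Pow(N, 2)))
Add(Pow(Function('J')(496, Function('E')(15, 0)), -1), Function('j')(-459)) = Add(Pow(Mul(2, Pow(496, 2)), -1), -411) = Add(Pow(Mul(2, 246016), -1), -411) = Add(Pow(492032, -1), -411) = Add(Rational(1, 492032), -411) = Rational(-202225151, 492032)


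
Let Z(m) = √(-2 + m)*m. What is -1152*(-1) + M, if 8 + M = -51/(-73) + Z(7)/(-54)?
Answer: 83563/73 - 7*√5/54 ≈ 1144.4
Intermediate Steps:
Z(m) = m*√(-2 + m)
M = -533/73 - 7*√5/54 (M = -8 + (-51/(-73) + (7*√(-2 + 7))/(-54)) = -8 + (-51*(-1/73) + (7*√5)*(-1/54)) = -8 + (51/73 - 7*√5/54) = -533/73 - 7*√5/54 ≈ -7.5912)
-1152*(-1) + M = -1152*(-1) + (-533/73 - 7*√5/54) = -128*(-9) + (-533/73 - 7*√5/54) = 1152 + (-533/73 - 7*√5/54) = 83563/73 - 7*√5/54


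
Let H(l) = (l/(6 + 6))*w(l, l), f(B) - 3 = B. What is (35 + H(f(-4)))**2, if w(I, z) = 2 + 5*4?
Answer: 39601/36 ≈ 1100.0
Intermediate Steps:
f(B) = 3 + B
w(I, z) = 22 (w(I, z) = 2 + 20 = 22)
H(l) = 11*l/6 (H(l) = (l/(6 + 6))*22 = (l/12)*22 = 11*l/6)
(35 + H(f(-4)))**2 = (35 + 11*(3 - 4)/6)**2 = (35 + (11/6)*(-1))**2 = (35 - 11/6)**2 = (199/6)**2 = 39601/36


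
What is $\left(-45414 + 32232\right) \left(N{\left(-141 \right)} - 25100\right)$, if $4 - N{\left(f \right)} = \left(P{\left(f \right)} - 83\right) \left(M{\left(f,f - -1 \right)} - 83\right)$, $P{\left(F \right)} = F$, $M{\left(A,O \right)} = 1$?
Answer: $572942448$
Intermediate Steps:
$N{\left(f \right)} = -6802 + 82 f$ ($N{\left(f \right)} = 4 - \left(f - 83\right) \left(1 - 83\right) = 4 - \left(-83 + f\right) \left(-82\right) = 4 - \left(6806 - 82 f\right) = 4 + \left(-6806 + 82 f\right) = -6802 + 82 f$)
$\left(-45414 + 32232\right) \left(N{\left(-141 \right)} - 25100\right) = \left(-45414 + 32232\right) \left(\left(-6802 + 82 \left(-141\right)\right) - 25100\right) = - 13182 \left(\left(-6802 - 11562\right) - 25100\right) = - 13182 \left(-18364 - 25100\right) = \left(-13182\right) \left(-43464\right) = 572942448$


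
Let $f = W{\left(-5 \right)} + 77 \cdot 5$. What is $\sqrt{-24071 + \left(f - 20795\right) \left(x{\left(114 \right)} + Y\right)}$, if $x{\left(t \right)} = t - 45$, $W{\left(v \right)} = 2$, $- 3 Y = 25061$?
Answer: $\frac{\sqrt{1521444657}}{3} \approx 13002.0$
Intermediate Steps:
$Y = - \frac{25061}{3}$ ($Y = \left(- \frac{1}{3}\right) 25061 = - \frac{25061}{3} \approx -8353.7$)
$x{\left(t \right)} = -45 + t$ ($x{\left(t \right)} = t - 45 = -45 + t$)
$f = 387$ ($f = 2 + 77 \cdot 5 = 2 + 385 = 387$)
$\sqrt{-24071 + \left(f - 20795\right) \left(x{\left(114 \right)} + Y\right)} = \sqrt{-24071 + \left(387 - 20795\right) \left(\left(-45 + 114\right) - \frac{25061}{3}\right)} = \sqrt{-24071 - 20408 \left(69 - \frac{25061}{3}\right)} = \sqrt{-24071 - - \frac{507220432}{3}} = \sqrt{-24071 + \frac{507220432}{3}} = \sqrt{\frac{507148219}{3}} = \frac{\sqrt{1521444657}}{3}$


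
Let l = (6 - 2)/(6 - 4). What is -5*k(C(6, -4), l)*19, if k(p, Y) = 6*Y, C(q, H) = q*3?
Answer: -1140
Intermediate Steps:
C(q, H) = 3*q
l = 2 (l = 4/2 = 4*(½) = 2)
-5*k(C(6, -4), l)*19 = -30*2*19 = -5*12*19 = -60*19 = -1140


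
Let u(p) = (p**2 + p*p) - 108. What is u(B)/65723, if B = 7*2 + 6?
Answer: 692/65723 ≈ 0.010529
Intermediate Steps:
B = 20 (B = 14 + 6 = 20)
u(p) = -108 + 2*p**2 (u(p) = (p**2 + p**2) - 108 = 2*p**2 - 108 = -108 + 2*p**2)
u(B)/65723 = (-108 + 2*20**2)/65723 = (-108 + 2*400)*(1/65723) = (-108 + 800)*(1/65723) = 692*(1/65723) = 692/65723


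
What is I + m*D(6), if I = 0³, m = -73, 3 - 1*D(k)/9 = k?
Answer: 1971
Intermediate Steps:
D(k) = 27 - 9*k
I = 0
I + m*D(6) = 0 - 73*(27 - 9*6) = 0 - 73*(27 - 54) = 0 - 73*(-27) = 0 + 1971 = 1971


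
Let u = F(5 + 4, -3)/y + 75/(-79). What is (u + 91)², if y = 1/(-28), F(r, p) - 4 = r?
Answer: 468376164/6241 ≈ 75048.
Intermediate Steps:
F(r, p) = 4 + r
y = -1/28 ≈ -0.035714
u = -28831/79 (u = (4 + (5 + 4))/(-1/28) + 75/(-79) = (4 + 9)*(-28) + 75*(-1/79) = 13*(-28) - 75/79 = -364 - 75/79 = -28831/79 ≈ -364.95)
(u + 91)² = (-28831/79 + 91)² = (-21642/79)² = 468376164/6241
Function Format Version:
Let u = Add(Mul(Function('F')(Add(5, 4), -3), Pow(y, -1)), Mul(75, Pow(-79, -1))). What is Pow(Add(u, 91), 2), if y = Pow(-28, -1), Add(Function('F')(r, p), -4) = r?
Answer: Rational(468376164, 6241) ≈ 75048.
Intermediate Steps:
Function('F')(r, p) = Add(4, r)
y = Rational(-1, 28) ≈ -0.035714
u = Rational(-28831, 79) (u = Add(Mul(Add(4, Add(5, 4)), Pow(Rational(-1, 28), -1)), Mul(75, Pow(-79, -1))) = Add(Mul(Add(4, 9), -28), Mul(75, Rational(-1, 79))) = Add(Mul(13, -28), Rational(-75, 79)) = Add(-364, Rational(-75, 79)) = Rational(-28831, 79) ≈ -364.95)
Pow(Add(u, 91), 2) = Pow(Add(Rational(-28831, 79), 91), 2) = Pow(Rational(-21642, 79), 2) = Rational(468376164, 6241)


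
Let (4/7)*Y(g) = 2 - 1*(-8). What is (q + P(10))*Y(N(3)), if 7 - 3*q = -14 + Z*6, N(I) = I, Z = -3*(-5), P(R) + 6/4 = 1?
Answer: -1645/4 ≈ -411.25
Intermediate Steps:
P(R) = -½ (P(R) = -3/2 + 1 = -½)
Z = 15
q = -23 (q = 7/3 - (-14 + 15*6)/3 = 7/3 - (-14 + 90)/3 = 7/3 - ⅓*76 = 7/3 - 76/3 = -23)
Y(g) = 35/2 (Y(g) = 7*(2 - 1*(-8))/4 = 7*(2 + 8)/4 = (7/4)*10 = 35/2)
(q + P(10))*Y(N(3)) = (-23 - ½)*(35/2) = -47/2*35/2 = -1645/4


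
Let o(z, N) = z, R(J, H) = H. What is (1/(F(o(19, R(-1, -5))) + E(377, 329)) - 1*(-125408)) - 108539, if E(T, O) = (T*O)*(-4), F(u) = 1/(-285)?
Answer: 2385236468364/141397621 ≈ 16869.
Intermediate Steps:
F(u) = -1/285
E(T, O) = -4*O*T (E(T, O) = (O*T)*(-4) = -4*O*T)
(1/(F(o(19, R(-1, -5))) + E(377, 329)) - 1*(-125408)) - 108539 = (1/(-1/285 - 4*329*377) - 1*(-125408)) - 108539 = (1/(-1/285 - 496132) + 125408) - 108539 = (1/(-141397621/285) + 125408) - 108539 = (-285/141397621 + 125408) - 108539 = 17732392854083/141397621 - 108539 = 2385236468364/141397621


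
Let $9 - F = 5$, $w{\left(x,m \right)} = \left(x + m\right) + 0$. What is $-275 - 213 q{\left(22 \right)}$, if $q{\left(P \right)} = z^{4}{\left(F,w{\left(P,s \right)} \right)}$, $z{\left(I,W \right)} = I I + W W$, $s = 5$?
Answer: $-65615235883400$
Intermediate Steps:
$w{\left(x,m \right)} = m + x$ ($w{\left(x,m \right)} = \left(m + x\right) + 0 = m + x$)
$F = 4$ ($F = 9 - 5 = 4$)
$z{\left(I,W \right)} = I^{2} + W^{2}$
$q{\left(P \right)} = \left(16 + \left(5 + P\right)^{2}\right)^{4}$ ($q{\left(P \right)} = \left(4^{2} + \left(5 + P\right)^{2}\right)^{4} = \left(16 + \left(5 + P\right)^{2}\right)^{4}$)
$-275 - 213 q{\left(22 \right)} = -275 - 213 \left(16 + \left(5 + 22\right)^{2}\right)^{4} = -275 - 213 \left(16 + 27^{2}\right)^{4} = -275 - 213 \left(16 + 729\right)^{4} = -275 - 213 \cdot 745^{4} = -275 - 65615235883125 = -65615235883400$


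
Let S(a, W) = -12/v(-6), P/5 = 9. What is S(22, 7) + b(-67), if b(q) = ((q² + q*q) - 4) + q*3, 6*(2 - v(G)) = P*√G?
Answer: 5991911/683 - 180*I*√6/683 ≈ 8772.9 - 0.64555*I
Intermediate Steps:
P = 45 (P = 5*9 = 45)
v(G) = 2 - 15*√G/2
b(q) = -4 + 2*q² + 3*q (b(q) = ((q² + q²) - 4) + 3*q = (2*q² - 4) + 3*q = (-4 + 2*q²) + 3*q = -4 + 2*q² + 3*q)
S(a, W) = -12/(2 - 15*I*√6/2)
S(22, 7) + b(-67) = (-48/683 - 180*I*√6/683) + (-4 + 2*(-67)² + 3*(-67)) = (-48/683 - 180*I*√6/683) + (-4 + 2*4489 - 201) = (-48/683 - 180*I*√6/683) + (-4 + 8978 - 201) = (-48/683 - 180*I*√6/683) + 8773 = 5991911/683 - 180*I*√6/683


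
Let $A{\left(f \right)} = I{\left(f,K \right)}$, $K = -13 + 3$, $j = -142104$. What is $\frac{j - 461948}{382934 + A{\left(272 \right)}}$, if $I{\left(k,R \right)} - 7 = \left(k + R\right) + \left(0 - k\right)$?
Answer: $- \frac{604052}{382931} \approx -1.5774$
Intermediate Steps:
$K = -10$
$I{\left(k,R \right)} = 7 + R$ ($I{\left(k,R \right)} = 7 + \left(\left(k + R\right) + \left(0 - k\right)\right) = 7 + \left(\left(R + k\right) - k\right) = 7 + R$)
$A{\left(f \right)} = -3$ ($A{\left(f \right)} = 7 - 10 = -3$)
$\frac{j - 461948}{382934 + A{\left(272 \right)}} = \frac{-142104 - 461948}{382934 - 3} = - \frac{604052}{382931}$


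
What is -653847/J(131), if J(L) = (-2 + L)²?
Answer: -217949/5547 ≈ -39.291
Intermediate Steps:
-653847/J(131) = -653847/(-2 + 131)² = -653847/(129²) = -653847/16641 = -653847*1/16641 = -217949/5547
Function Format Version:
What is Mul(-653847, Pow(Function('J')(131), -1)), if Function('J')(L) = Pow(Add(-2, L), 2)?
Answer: Rational(-217949, 5547) ≈ -39.291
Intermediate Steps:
Mul(-653847, Pow(Function('J')(131), -1)) = Mul(-653847, Pow(Pow(Add(-2, 131), 2), -1)) = Mul(-653847, Pow(Pow(129, 2), -1)) = Mul(-653847, Pow(16641, -1)) = Mul(-653847, Rational(1, 16641)) = Rational(-217949, 5547)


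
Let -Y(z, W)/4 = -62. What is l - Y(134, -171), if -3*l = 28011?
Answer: -9585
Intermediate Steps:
l = -9337 (l = -1/3*28011 = -9337)
Y(z, W) = 248 (Y(z, W) = -4*(-62) = 248)
l - Y(134, -171) = -9337 - 1*248 = -9337 - 248 = -9585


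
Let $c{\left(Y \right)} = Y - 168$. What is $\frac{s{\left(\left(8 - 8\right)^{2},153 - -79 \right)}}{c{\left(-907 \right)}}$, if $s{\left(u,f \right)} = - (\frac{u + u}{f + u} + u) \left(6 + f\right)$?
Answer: $0$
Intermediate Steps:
$c{\left(Y \right)} = -168 + Y$
$s{\left(u,f \right)} = \left(6 + f\right) \left(- u - \frac{2 u}{f + u}\right)$ ($s{\left(u,f \right)} = - (\frac{2 u}{f + u} + u) \left(6 + f\right) = - (u + \frac{2 u}{f + u}) \left(6 + f\right) = \left(- u - \frac{2 u}{f + u}\right) \left(6 + f\right) = \left(6 + f\right) \left(- u - \frac{2 u}{f + u}\right)$)
$\frac{s{\left(\left(8 - 8\right)^{2},153 - -79 \right)}}{c{\left(-907 \right)}} = \frac{\left(-1\right) \left(8 - 8\right)^{2} \frac{1}{\left(153 - -79\right) + \left(8 - 8\right)^{2}} \left(12 + \left(153 - -79\right)^{2} + 6 \left(8 - 8\right)^{2} + 8 \left(153 - -79\right) + \left(153 - -79\right) \left(8 - 8\right)^{2}\right)}{-168 - 907} = \frac{\left(-1\right) 0^{2} \frac{1}{\left(153 + 79\right) + 0^{2}} \left(12 + \left(153 + 79\right)^{2} + 6 \cdot 0^{2} + 8 \left(153 + 79\right) + \left(153 + 79\right) 0^{2}\right)}{-1075} = \left(-1\right) 0 \frac{1}{232 + 0} \left(12 + 232^{2} + 6 \cdot 0 + 8 \cdot 232 + 232 \cdot 0\right) \left(- \frac{1}{1075}\right) = \left(-1\right) 0 \cdot \frac{1}{232} \left(12 + 53824 + 0 + 1856 + 0\right) \left(- \frac{1}{1075}\right) = \left(-1\right) 0 \cdot \frac{1}{232} \cdot 55692 \left(- \frac{1}{1075}\right) = 0 \left(- \frac{1}{1075}\right) = 0$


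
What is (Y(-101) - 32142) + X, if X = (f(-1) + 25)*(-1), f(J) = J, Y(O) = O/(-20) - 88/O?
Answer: -64963359/2020 ≈ -32160.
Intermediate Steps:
Y(O) = -88/O - O/20 (Y(O) = O*(-1/20) - 88/O = -O/20 - 88/O = -88/O - O/20)
X = -24 (X = (-1 + 25)*(-1) = 24*(-1) = -24)
(Y(-101) - 32142) + X = ((-88/(-101) - 1/20*(-101)) - 32142) - 24 = ((-88*(-1/101) + 101/20) - 32142) - 24 = ((88/101 + 101/20) - 32142) - 24 = (11961/2020 - 32142) - 24 = -64914879/2020 - 24 = -64963359/2020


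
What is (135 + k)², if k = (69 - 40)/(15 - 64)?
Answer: 43375396/2401 ≈ 18066.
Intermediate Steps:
k = -29/49 (k = 29/(-49) = 29*(-1/49) = -29/49 ≈ -0.59184)
(135 + k)² = (135 - 29/49)² = (6586/49)² = 43375396/2401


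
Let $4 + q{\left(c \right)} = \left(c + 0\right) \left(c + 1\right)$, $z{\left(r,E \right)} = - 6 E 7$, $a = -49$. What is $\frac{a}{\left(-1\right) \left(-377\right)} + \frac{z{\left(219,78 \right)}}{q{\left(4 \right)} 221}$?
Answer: $- \frac{27083}{25636} \approx -1.0564$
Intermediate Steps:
$z{\left(r,E \right)} = - 42 E$
$q{\left(c \right)} = -4 + c \left(1 + c\right)$ ($q{\left(c \right)} = -4 + \left(c + 0\right) \left(c + 1\right) = -4 + c \left(1 + c\right)$)
$\frac{a}{\left(-1\right) \left(-377\right)} + \frac{z{\left(219,78 \right)}}{q{\left(4 \right)} 221} = - \frac{49}{\left(-1\right) \left(-377\right)} + \frac{\left(-42\right) 78}{\left(-4 + 4 + 4^{2}\right) 221} = - \frac{49}{377} - \frac{3276}{\left(-4 + 4 + 16\right) 221} = \left(-49\right) \frac{1}{377} - \frac{3276}{16 \cdot 221} = - \frac{49}{377} - \frac{3276}{3536} = - \frac{49}{377} - \frac{63}{68} = - \frac{27083}{25636}$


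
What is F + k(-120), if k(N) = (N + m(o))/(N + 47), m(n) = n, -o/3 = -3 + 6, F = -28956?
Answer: -2113659/73 ≈ -28954.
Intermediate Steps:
o = -9 (o = -3*(-3 + 6) = -3*3 = -9)
k(N) = (-9 + N)/(47 + N) (k(N) = (N - 9)/(N + 47) = (-9 + N)/(47 + N))
F + k(-120) = -28956 + (-9 - 120)/(47 - 120) = -28956 - 129/(-73) = -28956 - 1/73*(-129) = -28956 + 129/73 = -2113659/73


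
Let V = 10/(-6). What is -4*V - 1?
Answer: 17/3 ≈ 5.6667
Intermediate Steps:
V = -5/3 (V = 10*(-1/6) = -5/3 ≈ -1.6667)
-4*V - 1 = -4*(-5/3) - 1 = 20/3 - 1 = 17/3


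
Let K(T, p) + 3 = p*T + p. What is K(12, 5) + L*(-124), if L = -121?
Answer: 15066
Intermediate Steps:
K(T, p) = -3 + p + T*p (K(T, p) = -3 + (p*T + p) = -3 + (T*p + p) = -3 + (p + T*p) = -3 + p + T*p)
K(12, 5) + L*(-124) = (-3 + 5 + 12*5) - 121*(-124) = (-3 + 5 + 60) + 15004 = 62 + 15004 = 15066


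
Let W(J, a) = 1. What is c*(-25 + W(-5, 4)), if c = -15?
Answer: 360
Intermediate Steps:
c*(-25 + W(-5, 4)) = -15*(-25 + 1) = -15*(-24) = 360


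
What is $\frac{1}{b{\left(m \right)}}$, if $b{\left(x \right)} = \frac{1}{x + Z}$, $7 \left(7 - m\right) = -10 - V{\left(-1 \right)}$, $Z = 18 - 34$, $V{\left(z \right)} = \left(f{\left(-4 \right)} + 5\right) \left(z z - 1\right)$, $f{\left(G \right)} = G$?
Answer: $- \frac{53}{7} \approx -7.5714$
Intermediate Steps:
$V{\left(z \right)} = -1 + z^{2}$ ($V{\left(z \right)} = \left(-4 + 5\right) \left(z z - 1\right) = 1 \left(z^{2} - 1\right) = 1 \left(-1 + z^{2}\right) = -1 + z^{2}$)
$Z = -16$ ($Z = 18 - 34 = -16$)
$m = \frac{59}{7}$ ($m = 7 - \frac{-10 - \left(-1 + \left(-1\right)^{2}\right)}{7} = 7 - \frac{-10 - \left(-1 + 1\right)}{7} = 7 - \frac{-10 - 0}{7} = 7 - \frac{-10 + 0}{7} = 7 - - \frac{10}{7} = 7 + \frac{10}{7} = \frac{59}{7} \approx 8.4286$)
$b{\left(x \right)} = \frac{1}{-16 + x}$ ($b{\left(x \right)} = \frac{1}{x - 16} = \frac{1}{-16 + x}$)
$\frac{1}{b{\left(m \right)}} = \frac{1}{\frac{1}{-16 + \frac{59}{7}}} = \frac{1}{\frac{1}{- \frac{53}{7}}} = \frac{1}{- \frac{7}{53}} = - \frac{53}{7}$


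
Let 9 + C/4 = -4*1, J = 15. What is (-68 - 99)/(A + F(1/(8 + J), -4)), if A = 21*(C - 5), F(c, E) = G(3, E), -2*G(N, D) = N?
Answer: 334/2397 ≈ 0.13934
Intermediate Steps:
G(N, D) = -N/2
F(c, E) = -3/2 (F(c, E) = -1/2*3 = -3/2)
C = -52 (C = -36 + 4*(-4*1) = -36 + 4*(-4) = -36 - 16 = -52)
A = -1197 (A = 21*(-52 - 5) = 21*(-57) = -1197)
(-68 - 99)/(A + F(1/(8 + J), -4)) = (-68 - 99)/(-1197 - 3/2) = -167/(-2397/2) = -167*(-2/2397) = 334/2397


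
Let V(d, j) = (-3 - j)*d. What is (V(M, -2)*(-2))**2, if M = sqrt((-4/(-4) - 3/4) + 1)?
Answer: 5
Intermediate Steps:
M = sqrt(5)/2 (M = sqrt((-4*(-1/4) - 3*1/4) + 1) = sqrt((1 - 3/4) + 1) = sqrt(1/4 + 1) = sqrt(5/4) = sqrt(5)/2 ≈ 1.1180)
V(d, j) = d*(-3 - j)
(V(M, -2)*(-2))**2 = (-sqrt(5)/2*(3 - 2)*(-2))**2 = (-1*sqrt(5)/2*1*(-2))**2 = (-sqrt(5)/2*(-2))**2 = (sqrt(5))**2 = 5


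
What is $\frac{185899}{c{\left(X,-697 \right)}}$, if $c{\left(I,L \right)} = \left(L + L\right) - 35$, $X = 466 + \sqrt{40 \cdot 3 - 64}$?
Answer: $- \frac{185899}{1429} \approx -130.09$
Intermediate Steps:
$X = 466 + 2 \sqrt{14}$ ($X = 466 + \sqrt{120 - 64} = 466 + \sqrt{56} = 466 + 2 \sqrt{14} \approx 473.48$)
$c{\left(I,L \right)} = -35 + 2 L$ ($c{\left(I,L \right)} = 2 L - 35 = -35 + 2 L$)
$\frac{185899}{c{\left(X,-697 \right)}} = \frac{185899}{-35 + 2 \left(-697\right)} = \frac{185899}{-35 - 1394} = \frac{185899}{-1429} = 185899 \left(- \frac{1}{1429}\right) = - \frac{185899}{1429}$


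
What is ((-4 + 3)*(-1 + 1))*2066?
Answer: 0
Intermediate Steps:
((-4 + 3)*(-1 + 1))*2066 = -1*0*2066 = 0*2066 = 0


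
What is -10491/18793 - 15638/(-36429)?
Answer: -88291705/684610197 ≈ -0.12897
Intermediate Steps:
-10491/18793 - 15638/(-36429) = -10491*1/18793 - 15638*(-1/36429) = -10491/18793 + 15638/36429 = -88291705/684610197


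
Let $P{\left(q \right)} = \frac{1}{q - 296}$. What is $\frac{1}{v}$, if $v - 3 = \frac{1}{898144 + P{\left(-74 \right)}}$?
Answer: $\frac{332313279}{996940207} \approx 0.33333$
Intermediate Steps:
$P{\left(q \right)} = \frac{1}{-296 + q}$
$v = \frac{996940207}{332313279}$ ($v = 3 + \frac{1}{898144 + \frac{1}{-296 - 74}} = 3 + \frac{1}{898144 + \frac{1}{-370}} = 3 + \frac{1}{898144 - \frac{1}{370}} = 3 + \frac{1}{\frac{332313279}{370}} = 3 + \frac{370}{332313279} = \frac{996940207}{332313279} \approx 3.0$)
$\frac{1}{v} = \frac{1}{\frac{996940207}{332313279}} = \frac{332313279}{996940207}$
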